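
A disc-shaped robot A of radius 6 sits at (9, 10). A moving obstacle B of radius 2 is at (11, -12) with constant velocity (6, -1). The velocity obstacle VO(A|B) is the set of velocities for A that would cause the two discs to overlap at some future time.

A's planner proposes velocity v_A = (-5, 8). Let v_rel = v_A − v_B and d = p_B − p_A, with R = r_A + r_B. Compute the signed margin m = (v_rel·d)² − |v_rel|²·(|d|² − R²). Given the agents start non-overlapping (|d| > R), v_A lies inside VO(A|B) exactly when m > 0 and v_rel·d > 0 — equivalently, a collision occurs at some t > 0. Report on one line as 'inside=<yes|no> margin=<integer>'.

d = (2, -22),  |d|² = 488;  R = 6+2 = 8,  c = 488−8² = 424
v_rel = (-11, 9),  |v_rel|² = 202;  v_rel·d = (-11)·(2) + (9)·(-22) = -220
202·t² + 440·t + 424 = 0  ⇒  m = (-220)² − 202·424 = -37248
m = -37248 < 0,  v_rel·d = -220 < 0  ⇒  outside

inside=no margin=-37248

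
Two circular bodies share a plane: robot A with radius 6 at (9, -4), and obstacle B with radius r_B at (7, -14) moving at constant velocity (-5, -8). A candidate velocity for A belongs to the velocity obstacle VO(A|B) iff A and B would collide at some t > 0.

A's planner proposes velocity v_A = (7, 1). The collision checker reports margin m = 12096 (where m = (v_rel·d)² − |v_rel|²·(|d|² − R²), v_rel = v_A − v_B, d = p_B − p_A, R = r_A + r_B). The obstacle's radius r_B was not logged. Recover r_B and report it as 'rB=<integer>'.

m = 12096
d = (-2, -10);  v_rel = (12, 9),  |v_rel|² = 225
v_rel×d = (12)·(-10) − (9)·(-2) = -102
since m = R²·225 − (-102)²:  R² = (10404 + 12096) / 225 = 100
R = √100 = 10  ⇒  r_B = 10 − 6 = 4

rB=4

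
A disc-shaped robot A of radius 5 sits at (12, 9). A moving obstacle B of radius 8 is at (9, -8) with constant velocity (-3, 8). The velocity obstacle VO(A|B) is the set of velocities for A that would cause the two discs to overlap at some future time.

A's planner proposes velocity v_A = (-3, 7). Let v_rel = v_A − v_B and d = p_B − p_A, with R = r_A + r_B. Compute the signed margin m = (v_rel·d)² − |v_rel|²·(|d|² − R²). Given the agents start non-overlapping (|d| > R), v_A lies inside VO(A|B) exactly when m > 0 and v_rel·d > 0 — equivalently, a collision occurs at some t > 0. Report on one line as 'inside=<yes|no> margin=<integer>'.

d = (-3, -17),  |d|² = 298;  R = 5+8 = 13,  c = 298−13² = 129
v_rel = (0, -1),  |v_rel|² = 1;  v_rel·d = (0)·(-3) + (-1)·(-17) = 17
1·t² − 34·t + 129 = 0  ⇒  m = 17² − 1·129 = 160
m = 160 > 0,  v_rel·d = 17 > 0  ⇒  inside

inside=yes margin=160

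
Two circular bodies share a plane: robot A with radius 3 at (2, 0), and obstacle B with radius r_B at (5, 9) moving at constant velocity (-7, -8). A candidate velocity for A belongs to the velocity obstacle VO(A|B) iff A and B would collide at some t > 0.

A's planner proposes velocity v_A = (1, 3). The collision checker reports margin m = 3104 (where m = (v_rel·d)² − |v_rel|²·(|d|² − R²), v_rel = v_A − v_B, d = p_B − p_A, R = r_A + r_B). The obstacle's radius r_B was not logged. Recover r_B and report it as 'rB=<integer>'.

m = 3104
d = (3, 9);  v_rel = (8, 11),  |v_rel|² = 185
v_rel×d = (8)·(9) − (11)·(3) = 39
since m = R²·185 − 39²:  R² = (1521 + 3104) / 185 = 25
R = √25 = 5  ⇒  r_B = 5 − 3 = 2

rB=2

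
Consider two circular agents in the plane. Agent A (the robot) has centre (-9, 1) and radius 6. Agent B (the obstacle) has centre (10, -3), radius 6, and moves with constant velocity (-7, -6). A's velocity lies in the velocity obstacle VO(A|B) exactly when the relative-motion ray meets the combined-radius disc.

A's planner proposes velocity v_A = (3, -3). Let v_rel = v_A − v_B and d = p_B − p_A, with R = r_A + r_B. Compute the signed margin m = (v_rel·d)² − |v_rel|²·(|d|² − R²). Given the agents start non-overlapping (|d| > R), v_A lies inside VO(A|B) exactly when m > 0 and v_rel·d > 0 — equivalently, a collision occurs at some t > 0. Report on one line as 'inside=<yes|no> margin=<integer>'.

d = (19, -4),  |d|² = 377;  R = 6+6 = 12,  c = 377−12² = 233
v_rel = (10, 3),  |v_rel|² = 109;  v_rel·d = (10)·(19) + (3)·(-4) = 178
109·t² − 356·t + 233 = 0  ⇒  m = 178² − 109·233 = 6287
m = 6287 > 0,  v_rel·d = 178 > 0  ⇒  inside

inside=yes margin=6287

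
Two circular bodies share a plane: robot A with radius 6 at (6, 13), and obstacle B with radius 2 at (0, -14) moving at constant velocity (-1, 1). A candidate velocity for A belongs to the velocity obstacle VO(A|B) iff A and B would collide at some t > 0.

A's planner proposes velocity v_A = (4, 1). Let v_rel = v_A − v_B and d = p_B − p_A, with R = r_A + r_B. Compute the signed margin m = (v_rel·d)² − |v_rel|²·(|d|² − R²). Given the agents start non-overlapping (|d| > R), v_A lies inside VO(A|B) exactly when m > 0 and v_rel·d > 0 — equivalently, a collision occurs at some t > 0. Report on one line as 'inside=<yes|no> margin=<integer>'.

d = (-6, -27),  |d|² = 765;  R = 6+2 = 8,  c = 765−8² = 701
v_rel = (5, 0),  |v_rel|² = 25;  v_rel·d = (5)·(-6) + (0)·(-27) = -30
25·t² + 60·t + 701 = 0  ⇒  m = (-30)² − 25·701 = -16625
m = -16625 < 0,  v_rel·d = -30 < 0  ⇒  outside

inside=no margin=-16625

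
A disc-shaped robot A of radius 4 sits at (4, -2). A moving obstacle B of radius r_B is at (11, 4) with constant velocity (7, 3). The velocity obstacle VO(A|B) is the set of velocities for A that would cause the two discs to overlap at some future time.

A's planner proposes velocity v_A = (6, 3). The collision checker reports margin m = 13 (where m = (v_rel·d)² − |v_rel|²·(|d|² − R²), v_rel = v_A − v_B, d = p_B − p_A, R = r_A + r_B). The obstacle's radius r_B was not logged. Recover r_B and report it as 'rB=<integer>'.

m = 13
d = (7, 6);  v_rel = (-1, 0),  |v_rel|² = 1
v_rel×d = (-1)·(6) − (0)·(7) = -6
since m = R²·1 − (-6)²:  R² = (36 + 13) / 1 = 49
R = √49 = 7  ⇒  r_B = 7 − 4 = 3

rB=3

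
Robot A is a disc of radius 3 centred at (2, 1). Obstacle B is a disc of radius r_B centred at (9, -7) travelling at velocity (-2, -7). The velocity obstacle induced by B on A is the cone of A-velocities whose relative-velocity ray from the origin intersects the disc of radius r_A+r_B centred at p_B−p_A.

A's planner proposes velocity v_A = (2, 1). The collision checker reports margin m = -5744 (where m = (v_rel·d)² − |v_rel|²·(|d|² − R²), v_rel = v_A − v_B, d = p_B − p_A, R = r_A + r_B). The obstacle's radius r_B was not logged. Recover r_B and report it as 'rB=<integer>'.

m = -5744
d = (7, -8);  v_rel = (4, 8),  |v_rel|² = 80
v_rel×d = (4)·(-8) − (8)·(7) = -88
since m = R²·80 − (-88)²:  R² = (7744 + -5744) / 80 = 25
R = √25 = 5  ⇒  r_B = 5 − 3 = 2

rB=2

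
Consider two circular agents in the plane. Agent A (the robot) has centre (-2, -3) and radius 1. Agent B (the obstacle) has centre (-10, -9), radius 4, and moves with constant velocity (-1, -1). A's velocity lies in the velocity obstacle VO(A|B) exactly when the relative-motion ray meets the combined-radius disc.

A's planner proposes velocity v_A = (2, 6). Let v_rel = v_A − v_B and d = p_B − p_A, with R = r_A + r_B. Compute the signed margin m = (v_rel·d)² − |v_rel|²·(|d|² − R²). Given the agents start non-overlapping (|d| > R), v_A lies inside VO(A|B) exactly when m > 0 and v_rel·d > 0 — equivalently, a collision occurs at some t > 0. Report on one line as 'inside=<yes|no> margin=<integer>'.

d = (-8, -6),  |d|² = 100;  R = 1+4 = 5,  c = 100−5² = 75
v_rel = (3, 7),  |v_rel|² = 58;  v_rel·d = (3)·(-8) + (7)·(-6) = -66
58·t² + 132·t + 75 = 0  ⇒  m = (-66)² − 58·75 = 6
m = 6 > 0,  v_rel·d = -66 < 0  ⇒  outside

inside=no margin=6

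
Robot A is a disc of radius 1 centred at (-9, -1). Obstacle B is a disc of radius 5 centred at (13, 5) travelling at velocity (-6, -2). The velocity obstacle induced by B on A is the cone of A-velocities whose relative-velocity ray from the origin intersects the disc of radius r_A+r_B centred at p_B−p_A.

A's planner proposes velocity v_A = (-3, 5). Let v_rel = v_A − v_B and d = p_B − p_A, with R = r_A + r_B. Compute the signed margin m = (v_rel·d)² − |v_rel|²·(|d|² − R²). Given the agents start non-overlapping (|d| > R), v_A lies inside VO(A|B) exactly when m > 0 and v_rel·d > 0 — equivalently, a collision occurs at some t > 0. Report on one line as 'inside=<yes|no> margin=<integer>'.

d = (22, 6),  |d|² = 520;  R = 1+5 = 6,  c = 520−6² = 484
v_rel = (3, 7),  |v_rel|² = 58;  v_rel·d = (3)·(22) + (7)·(6) = 108
58·t² − 216·t + 484 = 0  ⇒  m = 108² − 58·484 = -16408
m = -16408 < 0,  v_rel·d = 108 > 0  ⇒  outside

inside=no margin=-16408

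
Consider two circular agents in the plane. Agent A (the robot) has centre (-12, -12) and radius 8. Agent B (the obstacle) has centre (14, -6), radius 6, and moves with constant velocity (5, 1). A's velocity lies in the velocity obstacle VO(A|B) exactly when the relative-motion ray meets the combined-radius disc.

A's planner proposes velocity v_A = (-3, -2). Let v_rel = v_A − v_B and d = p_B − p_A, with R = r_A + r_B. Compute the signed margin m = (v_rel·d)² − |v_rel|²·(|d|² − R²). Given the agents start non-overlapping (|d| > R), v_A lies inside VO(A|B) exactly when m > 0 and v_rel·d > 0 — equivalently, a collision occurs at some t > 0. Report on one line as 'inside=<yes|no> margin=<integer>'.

d = (26, 6),  |d|² = 712;  R = 8+6 = 14,  c = 712−14² = 516
v_rel = (-8, -3),  |v_rel|² = 73;  v_rel·d = (-8)·(26) + (-3)·(6) = -226
73·t² + 452·t + 516 = 0  ⇒  m = (-226)² − 73·516 = 13408
m = 13408 > 0,  v_rel·d = -226 < 0  ⇒  outside

inside=no margin=13408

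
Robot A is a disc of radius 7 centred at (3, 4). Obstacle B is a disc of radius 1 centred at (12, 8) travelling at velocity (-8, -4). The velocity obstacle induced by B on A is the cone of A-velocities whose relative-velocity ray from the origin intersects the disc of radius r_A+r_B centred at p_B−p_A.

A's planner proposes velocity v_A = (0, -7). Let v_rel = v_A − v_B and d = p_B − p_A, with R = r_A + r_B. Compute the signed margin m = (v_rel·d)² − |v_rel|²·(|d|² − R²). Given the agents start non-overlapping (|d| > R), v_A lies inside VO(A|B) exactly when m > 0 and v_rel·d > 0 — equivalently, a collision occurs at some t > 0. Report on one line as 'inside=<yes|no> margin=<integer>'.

d = (9, 4),  |d|² = 97;  R = 7+1 = 8,  c = 97−8² = 33
v_rel = (8, -3),  |v_rel|² = 73;  v_rel·d = (8)·(9) + (-3)·(4) = 60
73·t² − 120·t + 33 = 0  ⇒  m = 60² − 73·33 = 1191
m = 1191 > 0,  v_rel·d = 60 > 0  ⇒  inside

inside=yes margin=1191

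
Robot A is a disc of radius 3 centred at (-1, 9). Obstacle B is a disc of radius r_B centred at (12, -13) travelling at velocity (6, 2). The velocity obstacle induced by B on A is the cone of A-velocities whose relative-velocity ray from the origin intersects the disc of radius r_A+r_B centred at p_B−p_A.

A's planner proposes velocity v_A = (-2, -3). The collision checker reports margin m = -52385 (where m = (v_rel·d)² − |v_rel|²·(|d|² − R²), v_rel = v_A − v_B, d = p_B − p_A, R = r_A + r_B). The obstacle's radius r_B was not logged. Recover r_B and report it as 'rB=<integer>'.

m = -52385
d = (13, -22);  v_rel = (-8, -5),  |v_rel|² = 89
v_rel×d = (-8)·(-22) − (-5)·(13) = 241
since m = R²·89 − 241²:  R² = (58081 + -52385) / 89 = 64
R = √64 = 8  ⇒  r_B = 8 − 3 = 5

rB=5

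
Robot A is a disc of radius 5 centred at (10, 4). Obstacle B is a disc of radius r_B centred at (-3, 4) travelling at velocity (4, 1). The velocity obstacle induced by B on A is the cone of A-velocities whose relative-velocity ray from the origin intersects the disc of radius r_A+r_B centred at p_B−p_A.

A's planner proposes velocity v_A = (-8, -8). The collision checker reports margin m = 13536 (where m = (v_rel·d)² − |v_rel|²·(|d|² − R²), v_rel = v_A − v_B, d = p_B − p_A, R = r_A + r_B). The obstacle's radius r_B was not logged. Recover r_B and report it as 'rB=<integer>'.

m = 13536
d = (-13, 0);  v_rel = (-12, -9),  |v_rel|² = 225
v_rel×d = (-12)·(0) − (-9)·(-13) = -117
since m = R²·225 − (-117)²:  R² = (13689 + 13536) / 225 = 121
R = √121 = 11  ⇒  r_B = 11 − 5 = 6

rB=6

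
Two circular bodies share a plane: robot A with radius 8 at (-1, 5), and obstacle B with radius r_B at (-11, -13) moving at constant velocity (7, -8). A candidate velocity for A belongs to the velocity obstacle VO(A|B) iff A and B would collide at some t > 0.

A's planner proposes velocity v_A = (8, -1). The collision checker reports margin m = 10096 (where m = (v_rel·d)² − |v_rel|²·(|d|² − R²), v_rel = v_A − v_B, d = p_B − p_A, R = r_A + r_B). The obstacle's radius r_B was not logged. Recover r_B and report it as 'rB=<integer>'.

m = 10096
d = (-10, -18);  v_rel = (1, 7),  |v_rel|² = 50
v_rel×d = (1)·(-18) − (7)·(-10) = 52
since m = R²·50 − 52²:  R² = (2704 + 10096) / 50 = 256
R = √256 = 16  ⇒  r_B = 16 − 8 = 8

rB=8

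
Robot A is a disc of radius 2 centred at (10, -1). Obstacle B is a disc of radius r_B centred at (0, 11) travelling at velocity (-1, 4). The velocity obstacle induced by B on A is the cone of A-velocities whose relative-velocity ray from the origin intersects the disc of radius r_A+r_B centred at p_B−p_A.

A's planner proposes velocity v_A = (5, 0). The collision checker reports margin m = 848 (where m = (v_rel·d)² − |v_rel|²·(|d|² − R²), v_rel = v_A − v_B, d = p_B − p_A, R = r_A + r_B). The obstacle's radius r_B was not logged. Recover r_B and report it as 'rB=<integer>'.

m = 848
d = (-10, 12);  v_rel = (6, -4),  |v_rel|² = 52
v_rel×d = (6)·(12) − (-4)·(-10) = 32
since m = R²·52 − 32²:  R² = (1024 + 848) / 52 = 36
R = √36 = 6  ⇒  r_B = 6 − 2 = 4

rB=4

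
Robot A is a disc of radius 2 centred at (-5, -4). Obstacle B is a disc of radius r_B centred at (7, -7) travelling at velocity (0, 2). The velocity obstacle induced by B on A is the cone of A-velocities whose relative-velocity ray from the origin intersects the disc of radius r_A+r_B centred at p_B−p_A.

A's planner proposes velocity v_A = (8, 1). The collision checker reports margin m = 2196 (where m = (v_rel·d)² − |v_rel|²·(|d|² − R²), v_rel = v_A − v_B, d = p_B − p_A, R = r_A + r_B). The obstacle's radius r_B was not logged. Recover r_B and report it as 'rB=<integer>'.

m = 2196
d = (12, -3);  v_rel = (8, -1),  |v_rel|² = 65
v_rel×d = (8)·(-3) − (-1)·(12) = -12
since m = R²·65 − (-12)²:  R² = (144 + 2196) / 65 = 36
R = √36 = 6  ⇒  r_B = 6 − 2 = 4

rB=4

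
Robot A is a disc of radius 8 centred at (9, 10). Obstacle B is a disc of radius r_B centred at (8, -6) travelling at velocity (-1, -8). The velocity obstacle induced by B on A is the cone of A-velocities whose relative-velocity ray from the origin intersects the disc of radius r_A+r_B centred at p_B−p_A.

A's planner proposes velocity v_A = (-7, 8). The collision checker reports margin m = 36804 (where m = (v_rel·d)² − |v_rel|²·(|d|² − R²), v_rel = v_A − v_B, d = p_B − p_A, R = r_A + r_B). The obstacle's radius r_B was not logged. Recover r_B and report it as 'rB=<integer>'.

m = 36804
d = (-1, -16);  v_rel = (-6, 16),  |v_rel|² = 292
v_rel×d = (-6)·(-16) − (16)·(-1) = 112
since m = R²·292 − 112²:  R² = (12544 + 36804) / 292 = 169
R = √169 = 13  ⇒  r_B = 13 − 8 = 5

rB=5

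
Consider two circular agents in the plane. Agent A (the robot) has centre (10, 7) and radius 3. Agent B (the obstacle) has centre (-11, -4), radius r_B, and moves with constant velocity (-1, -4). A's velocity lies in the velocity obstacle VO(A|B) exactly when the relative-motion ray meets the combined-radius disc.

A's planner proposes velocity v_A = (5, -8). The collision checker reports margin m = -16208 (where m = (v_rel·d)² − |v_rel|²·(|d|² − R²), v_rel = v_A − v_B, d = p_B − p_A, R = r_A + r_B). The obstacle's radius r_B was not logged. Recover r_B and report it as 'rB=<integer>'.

m = -16208
d = (-21, -11);  v_rel = (6, -4),  |v_rel|² = 52
v_rel×d = (6)·(-11) − (-4)·(-21) = -150
since m = R²·52 − (-150)²:  R² = (22500 + -16208) / 52 = 121
R = √121 = 11  ⇒  r_B = 11 − 3 = 8

rB=8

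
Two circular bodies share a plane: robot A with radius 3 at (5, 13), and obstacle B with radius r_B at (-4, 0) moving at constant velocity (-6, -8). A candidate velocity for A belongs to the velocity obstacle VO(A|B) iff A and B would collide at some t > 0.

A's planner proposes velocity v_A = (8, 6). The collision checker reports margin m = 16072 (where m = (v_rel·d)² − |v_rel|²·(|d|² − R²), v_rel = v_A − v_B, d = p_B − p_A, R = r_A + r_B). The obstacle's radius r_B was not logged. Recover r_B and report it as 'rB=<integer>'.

m = 16072
d = (-9, -13);  v_rel = (14, 14),  |v_rel|² = 392
v_rel×d = (14)·(-13) − (14)·(-9) = -56
since m = R²·392 − (-56)²:  R² = (3136 + 16072) / 392 = 49
R = √49 = 7  ⇒  r_B = 7 − 3 = 4

rB=4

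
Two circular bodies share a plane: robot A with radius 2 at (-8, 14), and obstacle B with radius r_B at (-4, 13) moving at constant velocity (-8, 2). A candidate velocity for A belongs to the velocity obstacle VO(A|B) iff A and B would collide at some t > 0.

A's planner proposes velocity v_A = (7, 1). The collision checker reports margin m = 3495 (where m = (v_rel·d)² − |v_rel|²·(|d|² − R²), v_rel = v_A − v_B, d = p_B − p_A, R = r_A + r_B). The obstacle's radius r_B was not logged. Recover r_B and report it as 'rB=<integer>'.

m = 3495
d = (4, -1);  v_rel = (15, -1),  |v_rel|² = 226
v_rel×d = (15)·(-1) − (-1)·(4) = -11
since m = R²·226 − (-11)²:  R² = (121 + 3495) / 226 = 16
R = √16 = 4  ⇒  r_B = 4 − 2 = 2

rB=2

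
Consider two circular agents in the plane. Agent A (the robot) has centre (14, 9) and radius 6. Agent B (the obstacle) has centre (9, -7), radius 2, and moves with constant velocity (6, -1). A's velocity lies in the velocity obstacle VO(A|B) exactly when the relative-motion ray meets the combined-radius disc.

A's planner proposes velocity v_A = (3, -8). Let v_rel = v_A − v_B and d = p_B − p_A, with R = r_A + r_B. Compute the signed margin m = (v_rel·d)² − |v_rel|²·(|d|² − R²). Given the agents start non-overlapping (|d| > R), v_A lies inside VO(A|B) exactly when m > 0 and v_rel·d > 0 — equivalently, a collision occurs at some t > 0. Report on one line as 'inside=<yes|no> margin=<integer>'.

d = (-5, -16),  |d|² = 281;  R = 6+2 = 8,  c = 281−8² = 217
v_rel = (-3, -7),  |v_rel|² = 58;  v_rel·d = (-3)·(-5) + (-7)·(-16) = 127
58·t² − 254·t + 217 = 0  ⇒  m = 127² − 58·217 = 3543
m = 3543 > 0,  v_rel·d = 127 > 0  ⇒  inside

inside=yes margin=3543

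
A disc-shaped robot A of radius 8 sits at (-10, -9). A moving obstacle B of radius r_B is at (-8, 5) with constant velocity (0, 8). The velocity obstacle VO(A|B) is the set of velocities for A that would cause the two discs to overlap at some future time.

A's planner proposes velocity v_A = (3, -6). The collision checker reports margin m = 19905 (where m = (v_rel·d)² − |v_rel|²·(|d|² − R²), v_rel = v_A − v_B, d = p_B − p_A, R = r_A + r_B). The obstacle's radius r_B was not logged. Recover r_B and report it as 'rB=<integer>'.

m = 19905
d = (2, 14);  v_rel = (3, -14),  |v_rel|² = 205
v_rel×d = (3)·(14) − (-14)·(2) = 70
since m = R²·205 − 70²:  R² = (4900 + 19905) / 205 = 121
R = √121 = 11  ⇒  r_B = 11 − 8 = 3

rB=3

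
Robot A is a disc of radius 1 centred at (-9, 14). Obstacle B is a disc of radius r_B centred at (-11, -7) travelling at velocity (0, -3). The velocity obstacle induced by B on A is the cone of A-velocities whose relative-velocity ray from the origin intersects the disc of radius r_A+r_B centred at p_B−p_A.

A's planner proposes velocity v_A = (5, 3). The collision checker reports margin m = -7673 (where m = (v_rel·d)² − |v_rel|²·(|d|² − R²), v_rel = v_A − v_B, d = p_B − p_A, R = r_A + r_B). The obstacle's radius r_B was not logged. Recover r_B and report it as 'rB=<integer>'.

m = -7673
d = (-2, -21);  v_rel = (5, 6),  |v_rel|² = 61
v_rel×d = (5)·(-21) − (6)·(-2) = -93
since m = R²·61 − (-93)²:  R² = (8649 + -7673) / 61 = 16
R = √16 = 4  ⇒  r_B = 4 − 1 = 3

rB=3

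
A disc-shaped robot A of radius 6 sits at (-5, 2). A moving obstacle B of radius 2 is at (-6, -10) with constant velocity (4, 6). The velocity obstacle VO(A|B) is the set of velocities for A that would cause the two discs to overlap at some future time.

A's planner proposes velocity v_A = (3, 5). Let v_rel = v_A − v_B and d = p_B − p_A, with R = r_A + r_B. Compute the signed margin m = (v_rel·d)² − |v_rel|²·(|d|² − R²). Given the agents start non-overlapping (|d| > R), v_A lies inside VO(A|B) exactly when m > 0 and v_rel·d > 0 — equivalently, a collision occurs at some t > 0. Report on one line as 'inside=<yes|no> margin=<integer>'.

d = (-1, -12),  |d|² = 145;  R = 6+2 = 8,  c = 145−8² = 81
v_rel = (-1, -1),  |v_rel|² = 2;  v_rel·d = (-1)·(-1) + (-1)·(-12) = 13
2·t² − 26·t + 81 = 0  ⇒  m = 13² − 2·81 = 7
m = 7 > 0,  v_rel·d = 13 > 0  ⇒  inside

inside=yes margin=7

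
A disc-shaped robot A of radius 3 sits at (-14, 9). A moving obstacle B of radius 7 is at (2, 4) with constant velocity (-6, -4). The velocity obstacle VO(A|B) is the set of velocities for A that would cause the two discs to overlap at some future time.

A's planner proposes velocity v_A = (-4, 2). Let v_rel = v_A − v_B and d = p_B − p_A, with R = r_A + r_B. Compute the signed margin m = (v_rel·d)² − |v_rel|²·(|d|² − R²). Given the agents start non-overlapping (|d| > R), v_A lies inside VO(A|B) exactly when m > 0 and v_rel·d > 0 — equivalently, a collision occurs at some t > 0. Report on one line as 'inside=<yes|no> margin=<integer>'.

d = (16, -5),  |d|² = 281;  R = 3+7 = 10,  c = 281−10² = 181
v_rel = (2, 6),  |v_rel|² = 40;  v_rel·d = (2)·(16) + (6)·(-5) = 2
40·t² − 4·t + 181 = 0  ⇒  m = 2² − 40·181 = -7236
m = -7236 < 0,  v_rel·d = 2 > 0  ⇒  outside

inside=no margin=-7236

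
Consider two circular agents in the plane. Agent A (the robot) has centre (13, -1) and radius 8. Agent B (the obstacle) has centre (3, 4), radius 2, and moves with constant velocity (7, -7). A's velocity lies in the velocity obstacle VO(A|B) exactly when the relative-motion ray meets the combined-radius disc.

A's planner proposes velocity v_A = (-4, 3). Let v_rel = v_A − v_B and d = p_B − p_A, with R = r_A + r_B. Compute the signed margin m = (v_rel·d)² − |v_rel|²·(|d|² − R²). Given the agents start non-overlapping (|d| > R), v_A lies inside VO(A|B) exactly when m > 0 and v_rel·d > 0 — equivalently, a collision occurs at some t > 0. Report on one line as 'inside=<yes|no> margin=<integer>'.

d = (-10, 5),  |d|² = 125;  R = 8+2 = 10,  c = 125−10² = 25
v_rel = (-11, 10),  |v_rel|² = 221;  v_rel·d = (-11)·(-10) + (10)·(5) = 160
221·t² − 320·t + 25 = 0  ⇒  m = 160² − 221·25 = 20075
m = 20075 > 0,  v_rel·d = 160 > 0  ⇒  inside

inside=yes margin=20075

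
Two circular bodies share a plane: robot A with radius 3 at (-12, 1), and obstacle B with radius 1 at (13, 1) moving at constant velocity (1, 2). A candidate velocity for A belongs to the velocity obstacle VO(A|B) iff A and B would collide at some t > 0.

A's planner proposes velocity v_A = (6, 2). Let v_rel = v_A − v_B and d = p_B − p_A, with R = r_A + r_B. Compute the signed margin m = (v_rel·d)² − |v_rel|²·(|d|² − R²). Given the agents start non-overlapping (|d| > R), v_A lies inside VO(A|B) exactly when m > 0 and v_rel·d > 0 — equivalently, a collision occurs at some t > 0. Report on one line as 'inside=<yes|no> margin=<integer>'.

d = (25, 0),  |d|² = 625;  R = 3+1 = 4,  c = 625−4² = 609
v_rel = (5, 0),  |v_rel|² = 25;  v_rel·d = (5)·(25) + (0)·(0) = 125
25·t² − 250·t + 609 = 0  ⇒  m = 125² − 25·609 = 400
m = 400 > 0,  v_rel·d = 125 > 0  ⇒  inside

inside=yes margin=400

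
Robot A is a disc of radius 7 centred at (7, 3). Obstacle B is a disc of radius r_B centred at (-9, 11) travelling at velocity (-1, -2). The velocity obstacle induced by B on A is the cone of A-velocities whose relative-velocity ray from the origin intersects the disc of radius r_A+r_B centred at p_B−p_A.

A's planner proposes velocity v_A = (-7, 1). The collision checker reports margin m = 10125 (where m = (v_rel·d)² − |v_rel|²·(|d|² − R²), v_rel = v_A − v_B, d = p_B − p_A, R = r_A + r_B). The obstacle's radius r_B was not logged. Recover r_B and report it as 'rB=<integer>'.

m = 10125
d = (-16, 8);  v_rel = (-6, 3),  |v_rel|² = 45
v_rel×d = (-6)·(8) − (3)·(-16) = 0
since m = R²·45 − 0²:  R² = (0 + 10125) / 45 = 225
R = √225 = 15  ⇒  r_B = 15 − 7 = 8

rB=8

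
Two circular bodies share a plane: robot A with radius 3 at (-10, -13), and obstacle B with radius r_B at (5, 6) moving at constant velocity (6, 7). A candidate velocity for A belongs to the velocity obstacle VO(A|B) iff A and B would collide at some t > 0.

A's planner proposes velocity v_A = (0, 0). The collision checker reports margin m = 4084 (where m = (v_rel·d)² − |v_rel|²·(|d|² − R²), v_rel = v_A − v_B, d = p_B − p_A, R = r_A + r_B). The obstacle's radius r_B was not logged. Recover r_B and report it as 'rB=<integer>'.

m = 4084
d = (15, 19);  v_rel = (-6, -7),  |v_rel|² = 85
v_rel×d = (-6)·(19) − (-7)·(15) = -9
since m = R²·85 − (-9)²:  R² = (81 + 4084) / 85 = 49
R = √49 = 7  ⇒  r_B = 7 − 3 = 4

rB=4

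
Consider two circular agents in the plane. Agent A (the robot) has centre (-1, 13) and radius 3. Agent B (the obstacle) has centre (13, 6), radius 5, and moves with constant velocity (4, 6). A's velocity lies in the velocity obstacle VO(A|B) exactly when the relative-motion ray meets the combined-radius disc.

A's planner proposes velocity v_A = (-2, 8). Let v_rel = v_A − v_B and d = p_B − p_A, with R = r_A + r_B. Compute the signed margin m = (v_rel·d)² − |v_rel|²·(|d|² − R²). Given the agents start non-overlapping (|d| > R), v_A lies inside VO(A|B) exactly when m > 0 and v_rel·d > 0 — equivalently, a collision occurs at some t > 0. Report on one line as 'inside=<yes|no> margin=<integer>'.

d = (14, -7),  |d|² = 245;  R = 3+5 = 8,  c = 245−8² = 181
v_rel = (-6, 2),  |v_rel|² = 40;  v_rel·d = (-6)·(14) + (2)·(-7) = -98
40·t² + 196·t + 181 = 0  ⇒  m = (-98)² − 40·181 = 2364
m = 2364 > 0,  v_rel·d = -98 < 0  ⇒  outside

inside=no margin=2364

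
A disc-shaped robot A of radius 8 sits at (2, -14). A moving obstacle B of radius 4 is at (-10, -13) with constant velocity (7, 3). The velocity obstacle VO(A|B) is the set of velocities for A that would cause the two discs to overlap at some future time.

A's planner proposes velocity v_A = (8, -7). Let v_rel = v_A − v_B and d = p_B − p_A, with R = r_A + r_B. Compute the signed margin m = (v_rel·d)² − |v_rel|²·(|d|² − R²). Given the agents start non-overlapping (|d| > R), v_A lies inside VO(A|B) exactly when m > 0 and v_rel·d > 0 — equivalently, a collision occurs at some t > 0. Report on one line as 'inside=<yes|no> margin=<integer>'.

d = (-12, 1),  |d|² = 145;  R = 8+4 = 12,  c = 145−12² = 1
v_rel = (1, -10),  |v_rel|² = 101;  v_rel·d = (1)·(-12) + (-10)·(1) = -22
101·t² + 44·t + 1 = 0  ⇒  m = (-22)² − 101·1 = 383
m = 383 > 0,  v_rel·d = -22 < 0  ⇒  outside

inside=no margin=383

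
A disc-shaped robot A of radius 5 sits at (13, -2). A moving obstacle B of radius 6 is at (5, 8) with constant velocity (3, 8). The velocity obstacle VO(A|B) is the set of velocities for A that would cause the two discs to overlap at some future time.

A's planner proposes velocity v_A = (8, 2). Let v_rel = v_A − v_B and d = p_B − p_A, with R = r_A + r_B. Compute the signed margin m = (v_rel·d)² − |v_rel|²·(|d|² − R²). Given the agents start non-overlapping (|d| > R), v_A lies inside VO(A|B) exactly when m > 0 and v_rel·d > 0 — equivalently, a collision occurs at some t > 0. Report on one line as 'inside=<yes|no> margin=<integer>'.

d = (-8, 10),  |d|² = 164;  R = 5+6 = 11,  c = 164−11² = 43
v_rel = (5, -6),  |v_rel|² = 61;  v_rel·d = (5)·(-8) + (-6)·(10) = -100
61·t² + 200·t + 43 = 0  ⇒  m = (-100)² − 61·43 = 7377
m = 7377 > 0,  v_rel·d = -100 < 0  ⇒  outside

inside=no margin=7377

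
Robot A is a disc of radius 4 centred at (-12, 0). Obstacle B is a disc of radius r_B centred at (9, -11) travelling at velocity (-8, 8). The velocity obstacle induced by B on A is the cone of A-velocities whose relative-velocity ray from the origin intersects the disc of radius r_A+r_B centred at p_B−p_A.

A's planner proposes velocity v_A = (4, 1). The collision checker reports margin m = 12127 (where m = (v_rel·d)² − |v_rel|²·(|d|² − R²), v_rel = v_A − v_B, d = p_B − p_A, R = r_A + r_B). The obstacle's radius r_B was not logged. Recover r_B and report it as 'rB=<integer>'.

m = 12127
d = (21, -11);  v_rel = (12, -7),  |v_rel|² = 193
v_rel×d = (12)·(-11) − (-7)·(21) = 15
since m = R²·193 − 15²:  R² = (225 + 12127) / 193 = 64
R = √64 = 8  ⇒  r_B = 8 − 4 = 4

rB=4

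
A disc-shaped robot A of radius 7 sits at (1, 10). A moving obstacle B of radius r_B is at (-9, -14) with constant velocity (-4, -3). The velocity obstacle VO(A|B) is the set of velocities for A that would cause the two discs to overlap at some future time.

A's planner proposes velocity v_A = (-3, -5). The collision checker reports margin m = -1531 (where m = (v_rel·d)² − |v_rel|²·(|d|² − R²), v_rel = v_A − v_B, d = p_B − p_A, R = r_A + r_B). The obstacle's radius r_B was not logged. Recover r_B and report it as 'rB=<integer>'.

m = -1531
d = (-10, -24);  v_rel = (1, -2),  |v_rel|² = 5
v_rel×d = (1)·(-24) − (-2)·(-10) = -44
since m = R²·5 − (-44)²:  R² = (1936 + -1531) / 5 = 81
R = √81 = 9  ⇒  r_B = 9 − 7 = 2

rB=2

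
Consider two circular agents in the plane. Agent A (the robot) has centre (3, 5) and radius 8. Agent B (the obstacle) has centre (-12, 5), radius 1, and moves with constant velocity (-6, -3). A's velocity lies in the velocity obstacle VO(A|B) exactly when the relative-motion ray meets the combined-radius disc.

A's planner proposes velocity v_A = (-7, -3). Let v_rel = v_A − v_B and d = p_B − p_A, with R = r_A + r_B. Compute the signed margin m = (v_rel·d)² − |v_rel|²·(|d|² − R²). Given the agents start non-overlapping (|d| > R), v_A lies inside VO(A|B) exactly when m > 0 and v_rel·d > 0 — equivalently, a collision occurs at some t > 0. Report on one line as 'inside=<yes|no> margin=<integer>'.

d = (-15, 0),  |d|² = 225;  R = 8+1 = 9,  c = 225−9² = 144
v_rel = (-1, 0),  |v_rel|² = 1;  v_rel·d = (-1)·(-15) + (0)·(0) = 15
1·t² − 30·t + 144 = 0  ⇒  m = 15² − 1·144 = 81
m = 81 > 0,  v_rel·d = 15 > 0  ⇒  inside

inside=yes margin=81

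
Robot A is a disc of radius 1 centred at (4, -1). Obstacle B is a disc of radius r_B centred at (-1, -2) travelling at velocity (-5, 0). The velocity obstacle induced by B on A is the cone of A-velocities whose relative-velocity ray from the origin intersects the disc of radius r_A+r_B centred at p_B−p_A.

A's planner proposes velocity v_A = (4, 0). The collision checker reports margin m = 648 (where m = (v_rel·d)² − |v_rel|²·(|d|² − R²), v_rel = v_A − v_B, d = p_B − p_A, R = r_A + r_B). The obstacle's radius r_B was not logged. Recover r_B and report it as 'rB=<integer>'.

m = 648
d = (-5, -1);  v_rel = (9, 0),  |v_rel|² = 81
v_rel×d = (9)·(-1) − (0)·(-5) = -9
since m = R²·81 − (-9)²:  R² = (81 + 648) / 81 = 9
R = √9 = 3  ⇒  r_B = 3 − 1 = 2

rB=2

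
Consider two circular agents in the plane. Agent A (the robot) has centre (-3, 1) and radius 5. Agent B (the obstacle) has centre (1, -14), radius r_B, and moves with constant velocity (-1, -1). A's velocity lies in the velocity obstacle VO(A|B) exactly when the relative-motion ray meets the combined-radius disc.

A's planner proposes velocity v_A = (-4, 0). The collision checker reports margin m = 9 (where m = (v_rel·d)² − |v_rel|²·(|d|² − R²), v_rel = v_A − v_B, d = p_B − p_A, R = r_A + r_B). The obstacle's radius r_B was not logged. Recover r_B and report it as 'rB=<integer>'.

m = 9
d = (4, -15);  v_rel = (-3, 1),  |v_rel|² = 10
v_rel×d = (-3)·(-15) − (1)·(4) = 41
since m = R²·10 − 41²:  R² = (1681 + 9) / 10 = 169
R = √169 = 13  ⇒  r_B = 13 − 5 = 8

rB=8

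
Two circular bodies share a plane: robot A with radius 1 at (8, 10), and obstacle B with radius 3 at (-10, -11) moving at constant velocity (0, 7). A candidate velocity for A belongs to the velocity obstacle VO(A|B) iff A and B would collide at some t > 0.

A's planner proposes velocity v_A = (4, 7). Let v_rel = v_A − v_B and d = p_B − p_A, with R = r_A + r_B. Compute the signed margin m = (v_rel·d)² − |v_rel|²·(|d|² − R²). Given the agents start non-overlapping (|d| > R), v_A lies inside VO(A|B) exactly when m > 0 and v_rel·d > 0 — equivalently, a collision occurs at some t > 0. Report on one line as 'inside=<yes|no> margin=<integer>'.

d = (-18, -21),  |d|² = 765;  R = 1+3 = 4,  c = 765−4² = 749
v_rel = (4, 0),  |v_rel|² = 16;  v_rel·d = (4)·(-18) + (0)·(-21) = -72
16·t² + 144·t + 749 = 0  ⇒  m = (-72)² − 16·749 = -6800
m = -6800 < 0,  v_rel·d = -72 < 0  ⇒  outside

inside=no margin=-6800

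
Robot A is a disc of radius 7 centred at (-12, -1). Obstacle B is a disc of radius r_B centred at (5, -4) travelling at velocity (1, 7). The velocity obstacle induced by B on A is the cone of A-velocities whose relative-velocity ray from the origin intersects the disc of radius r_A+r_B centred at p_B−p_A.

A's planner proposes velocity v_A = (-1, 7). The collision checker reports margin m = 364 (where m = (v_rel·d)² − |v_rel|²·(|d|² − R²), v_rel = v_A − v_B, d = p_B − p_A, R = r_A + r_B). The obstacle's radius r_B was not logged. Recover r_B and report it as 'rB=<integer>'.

m = 364
d = (17, -3);  v_rel = (-2, 0),  |v_rel|² = 4
v_rel×d = (-2)·(-3) − (0)·(17) = 6
since m = R²·4 − 6²:  R² = (36 + 364) / 4 = 100
R = √100 = 10  ⇒  r_B = 10 − 7 = 3

rB=3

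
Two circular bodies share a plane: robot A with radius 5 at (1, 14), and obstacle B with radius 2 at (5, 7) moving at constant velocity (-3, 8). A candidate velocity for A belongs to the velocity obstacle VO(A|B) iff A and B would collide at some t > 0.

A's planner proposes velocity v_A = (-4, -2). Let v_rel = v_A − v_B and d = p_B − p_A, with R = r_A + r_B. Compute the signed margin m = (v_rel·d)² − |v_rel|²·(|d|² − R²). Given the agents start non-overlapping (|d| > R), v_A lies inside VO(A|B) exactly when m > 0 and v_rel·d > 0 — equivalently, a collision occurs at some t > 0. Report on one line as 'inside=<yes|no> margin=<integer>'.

d = (4, -7),  |d|² = 65;  R = 5+2 = 7,  c = 65−7² = 16
v_rel = (-1, -10),  |v_rel|² = 101;  v_rel·d = (-1)·(4) + (-10)·(-7) = 66
101·t² − 132·t + 16 = 0  ⇒  m = 66² − 101·16 = 2740
m = 2740 > 0,  v_rel·d = 66 > 0  ⇒  inside

inside=yes margin=2740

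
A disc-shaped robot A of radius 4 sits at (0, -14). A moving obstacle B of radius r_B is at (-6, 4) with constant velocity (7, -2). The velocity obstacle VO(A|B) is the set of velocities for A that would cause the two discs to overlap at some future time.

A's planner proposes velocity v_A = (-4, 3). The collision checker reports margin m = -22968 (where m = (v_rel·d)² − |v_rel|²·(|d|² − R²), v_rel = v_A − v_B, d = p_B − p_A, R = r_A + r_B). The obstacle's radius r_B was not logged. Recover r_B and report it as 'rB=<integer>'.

m = -22968
d = (-6, 18);  v_rel = (-11, 5),  |v_rel|² = 146
v_rel×d = (-11)·(18) − (5)·(-6) = -168
since m = R²·146 − (-168)²:  R² = (28224 + -22968) / 146 = 36
R = √36 = 6  ⇒  r_B = 6 − 4 = 2

rB=2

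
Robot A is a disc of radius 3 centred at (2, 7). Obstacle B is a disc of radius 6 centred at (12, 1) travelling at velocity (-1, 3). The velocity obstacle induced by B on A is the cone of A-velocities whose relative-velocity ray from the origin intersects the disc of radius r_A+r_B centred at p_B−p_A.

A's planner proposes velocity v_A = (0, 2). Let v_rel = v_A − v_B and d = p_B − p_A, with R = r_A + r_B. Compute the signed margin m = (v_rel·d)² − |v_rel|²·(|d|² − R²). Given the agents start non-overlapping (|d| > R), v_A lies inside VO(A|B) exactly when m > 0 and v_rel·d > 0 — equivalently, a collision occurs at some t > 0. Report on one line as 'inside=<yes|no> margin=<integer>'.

d = (10, -6),  |d|² = 136;  R = 3+6 = 9,  c = 136−9² = 55
v_rel = (1, -1),  |v_rel|² = 2;  v_rel·d = (1)·(10) + (-1)·(-6) = 16
2·t² − 32·t + 55 = 0  ⇒  m = 16² − 2·55 = 146
m = 146 > 0,  v_rel·d = 16 > 0  ⇒  inside

inside=yes margin=146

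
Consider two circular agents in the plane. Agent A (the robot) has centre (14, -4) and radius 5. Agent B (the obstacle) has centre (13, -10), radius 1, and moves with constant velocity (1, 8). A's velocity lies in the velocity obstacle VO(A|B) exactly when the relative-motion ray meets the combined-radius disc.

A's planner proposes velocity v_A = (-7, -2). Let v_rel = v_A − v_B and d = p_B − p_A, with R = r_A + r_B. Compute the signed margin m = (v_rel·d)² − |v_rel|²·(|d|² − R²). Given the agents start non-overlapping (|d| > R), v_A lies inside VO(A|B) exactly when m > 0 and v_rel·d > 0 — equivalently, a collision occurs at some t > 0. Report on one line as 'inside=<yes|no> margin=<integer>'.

d = (-1, -6),  |d|² = 37;  R = 5+1 = 6,  c = 37−6² = 1
v_rel = (-8, -10),  |v_rel|² = 164;  v_rel·d = (-8)·(-1) + (-10)·(-6) = 68
164·t² − 136·t + 1 = 0  ⇒  m = 68² − 164·1 = 4460
m = 4460 > 0,  v_rel·d = 68 > 0  ⇒  inside

inside=yes margin=4460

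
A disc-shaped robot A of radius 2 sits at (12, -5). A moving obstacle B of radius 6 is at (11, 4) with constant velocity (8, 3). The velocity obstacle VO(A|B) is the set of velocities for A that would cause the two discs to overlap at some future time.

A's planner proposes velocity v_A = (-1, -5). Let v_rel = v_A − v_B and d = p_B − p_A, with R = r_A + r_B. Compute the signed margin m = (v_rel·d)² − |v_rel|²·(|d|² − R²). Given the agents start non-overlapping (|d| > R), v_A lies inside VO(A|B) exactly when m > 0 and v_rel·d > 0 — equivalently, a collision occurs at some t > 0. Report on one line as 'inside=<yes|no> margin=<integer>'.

d = (-1, 9),  |d|² = 82;  R = 2+6 = 8,  c = 82−8² = 18
v_rel = (-9, -8),  |v_rel|² = 145;  v_rel·d = (-9)·(-1) + (-8)·(9) = -63
145·t² + 126·t + 18 = 0  ⇒  m = (-63)² − 145·18 = 1359
m = 1359 > 0,  v_rel·d = -63 < 0  ⇒  outside

inside=no margin=1359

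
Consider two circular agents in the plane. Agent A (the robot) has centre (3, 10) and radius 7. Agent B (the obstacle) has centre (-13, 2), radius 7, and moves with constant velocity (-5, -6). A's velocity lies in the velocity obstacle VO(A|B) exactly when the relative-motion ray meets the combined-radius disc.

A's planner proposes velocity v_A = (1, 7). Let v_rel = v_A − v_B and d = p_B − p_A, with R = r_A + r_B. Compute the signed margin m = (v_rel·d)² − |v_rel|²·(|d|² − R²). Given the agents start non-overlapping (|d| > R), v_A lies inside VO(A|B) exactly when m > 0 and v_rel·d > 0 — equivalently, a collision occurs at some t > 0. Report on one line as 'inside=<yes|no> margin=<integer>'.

d = (-16, -8),  |d|² = 320;  R = 7+7 = 14,  c = 320−14² = 124
v_rel = (6, 13),  |v_rel|² = 205;  v_rel·d = (6)·(-16) + (13)·(-8) = -200
205·t² + 400·t + 124 = 0  ⇒  m = (-200)² − 205·124 = 14580
m = 14580 > 0,  v_rel·d = -200 < 0  ⇒  outside

inside=no margin=14580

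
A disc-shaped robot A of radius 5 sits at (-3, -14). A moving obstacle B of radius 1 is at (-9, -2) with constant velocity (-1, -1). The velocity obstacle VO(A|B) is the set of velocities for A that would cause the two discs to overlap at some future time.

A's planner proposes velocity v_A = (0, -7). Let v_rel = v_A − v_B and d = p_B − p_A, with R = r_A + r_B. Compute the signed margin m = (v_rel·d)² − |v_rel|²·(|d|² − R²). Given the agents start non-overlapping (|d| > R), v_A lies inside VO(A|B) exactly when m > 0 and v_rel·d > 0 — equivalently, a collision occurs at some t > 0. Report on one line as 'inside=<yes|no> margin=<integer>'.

d = (-6, 12),  |d|² = 180;  R = 5+1 = 6,  c = 180−6² = 144
v_rel = (1, -6),  |v_rel|² = 37;  v_rel·d = (1)·(-6) + (-6)·(12) = -78
37·t² + 156·t + 144 = 0  ⇒  m = (-78)² − 37·144 = 756
m = 756 > 0,  v_rel·d = -78 < 0  ⇒  outside

inside=no margin=756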